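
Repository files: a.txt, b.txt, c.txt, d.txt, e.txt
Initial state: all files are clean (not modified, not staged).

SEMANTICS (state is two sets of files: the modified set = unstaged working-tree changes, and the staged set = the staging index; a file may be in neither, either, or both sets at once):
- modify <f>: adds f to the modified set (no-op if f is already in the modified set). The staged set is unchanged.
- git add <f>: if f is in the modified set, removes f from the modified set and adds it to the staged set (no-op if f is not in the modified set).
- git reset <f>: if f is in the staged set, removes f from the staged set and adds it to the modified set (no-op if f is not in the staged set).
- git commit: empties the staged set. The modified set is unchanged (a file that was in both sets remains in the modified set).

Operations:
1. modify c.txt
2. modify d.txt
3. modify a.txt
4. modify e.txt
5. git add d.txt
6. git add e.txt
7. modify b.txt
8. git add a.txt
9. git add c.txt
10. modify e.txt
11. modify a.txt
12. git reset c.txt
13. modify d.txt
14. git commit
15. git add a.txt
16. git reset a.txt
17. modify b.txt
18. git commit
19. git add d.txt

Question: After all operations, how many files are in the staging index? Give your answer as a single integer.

After op 1 (modify c.txt): modified={c.txt} staged={none}
After op 2 (modify d.txt): modified={c.txt, d.txt} staged={none}
After op 3 (modify a.txt): modified={a.txt, c.txt, d.txt} staged={none}
After op 4 (modify e.txt): modified={a.txt, c.txt, d.txt, e.txt} staged={none}
After op 5 (git add d.txt): modified={a.txt, c.txt, e.txt} staged={d.txt}
After op 6 (git add e.txt): modified={a.txt, c.txt} staged={d.txt, e.txt}
After op 7 (modify b.txt): modified={a.txt, b.txt, c.txt} staged={d.txt, e.txt}
After op 8 (git add a.txt): modified={b.txt, c.txt} staged={a.txt, d.txt, e.txt}
After op 9 (git add c.txt): modified={b.txt} staged={a.txt, c.txt, d.txt, e.txt}
After op 10 (modify e.txt): modified={b.txt, e.txt} staged={a.txt, c.txt, d.txt, e.txt}
After op 11 (modify a.txt): modified={a.txt, b.txt, e.txt} staged={a.txt, c.txt, d.txt, e.txt}
After op 12 (git reset c.txt): modified={a.txt, b.txt, c.txt, e.txt} staged={a.txt, d.txt, e.txt}
After op 13 (modify d.txt): modified={a.txt, b.txt, c.txt, d.txt, e.txt} staged={a.txt, d.txt, e.txt}
After op 14 (git commit): modified={a.txt, b.txt, c.txt, d.txt, e.txt} staged={none}
After op 15 (git add a.txt): modified={b.txt, c.txt, d.txt, e.txt} staged={a.txt}
After op 16 (git reset a.txt): modified={a.txt, b.txt, c.txt, d.txt, e.txt} staged={none}
After op 17 (modify b.txt): modified={a.txt, b.txt, c.txt, d.txt, e.txt} staged={none}
After op 18 (git commit): modified={a.txt, b.txt, c.txt, d.txt, e.txt} staged={none}
After op 19 (git add d.txt): modified={a.txt, b.txt, c.txt, e.txt} staged={d.txt}
Final staged set: {d.txt} -> count=1

Answer: 1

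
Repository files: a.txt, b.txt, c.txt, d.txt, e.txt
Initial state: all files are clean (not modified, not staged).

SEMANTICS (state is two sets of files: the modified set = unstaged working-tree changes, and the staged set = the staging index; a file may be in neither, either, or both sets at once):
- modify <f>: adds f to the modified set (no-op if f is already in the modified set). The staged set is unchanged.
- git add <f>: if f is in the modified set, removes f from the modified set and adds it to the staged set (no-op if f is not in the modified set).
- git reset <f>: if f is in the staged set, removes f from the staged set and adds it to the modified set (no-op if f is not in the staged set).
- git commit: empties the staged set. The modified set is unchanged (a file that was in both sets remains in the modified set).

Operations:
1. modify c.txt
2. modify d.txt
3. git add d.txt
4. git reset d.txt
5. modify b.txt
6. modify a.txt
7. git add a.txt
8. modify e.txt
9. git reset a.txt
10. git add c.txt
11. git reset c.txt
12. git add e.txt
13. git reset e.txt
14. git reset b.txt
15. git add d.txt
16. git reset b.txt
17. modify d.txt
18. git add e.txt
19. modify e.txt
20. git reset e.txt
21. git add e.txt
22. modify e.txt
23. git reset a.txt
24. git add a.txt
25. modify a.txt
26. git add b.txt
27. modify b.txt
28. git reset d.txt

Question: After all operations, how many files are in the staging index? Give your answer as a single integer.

After op 1 (modify c.txt): modified={c.txt} staged={none}
After op 2 (modify d.txt): modified={c.txt, d.txt} staged={none}
After op 3 (git add d.txt): modified={c.txt} staged={d.txt}
After op 4 (git reset d.txt): modified={c.txt, d.txt} staged={none}
After op 5 (modify b.txt): modified={b.txt, c.txt, d.txt} staged={none}
After op 6 (modify a.txt): modified={a.txt, b.txt, c.txt, d.txt} staged={none}
After op 7 (git add a.txt): modified={b.txt, c.txt, d.txt} staged={a.txt}
After op 8 (modify e.txt): modified={b.txt, c.txt, d.txt, e.txt} staged={a.txt}
After op 9 (git reset a.txt): modified={a.txt, b.txt, c.txt, d.txt, e.txt} staged={none}
After op 10 (git add c.txt): modified={a.txt, b.txt, d.txt, e.txt} staged={c.txt}
After op 11 (git reset c.txt): modified={a.txt, b.txt, c.txt, d.txt, e.txt} staged={none}
After op 12 (git add e.txt): modified={a.txt, b.txt, c.txt, d.txt} staged={e.txt}
After op 13 (git reset e.txt): modified={a.txt, b.txt, c.txt, d.txt, e.txt} staged={none}
After op 14 (git reset b.txt): modified={a.txt, b.txt, c.txt, d.txt, e.txt} staged={none}
After op 15 (git add d.txt): modified={a.txt, b.txt, c.txt, e.txt} staged={d.txt}
After op 16 (git reset b.txt): modified={a.txt, b.txt, c.txt, e.txt} staged={d.txt}
After op 17 (modify d.txt): modified={a.txt, b.txt, c.txt, d.txt, e.txt} staged={d.txt}
After op 18 (git add e.txt): modified={a.txt, b.txt, c.txt, d.txt} staged={d.txt, e.txt}
After op 19 (modify e.txt): modified={a.txt, b.txt, c.txt, d.txt, e.txt} staged={d.txt, e.txt}
After op 20 (git reset e.txt): modified={a.txt, b.txt, c.txt, d.txt, e.txt} staged={d.txt}
After op 21 (git add e.txt): modified={a.txt, b.txt, c.txt, d.txt} staged={d.txt, e.txt}
After op 22 (modify e.txt): modified={a.txt, b.txt, c.txt, d.txt, e.txt} staged={d.txt, e.txt}
After op 23 (git reset a.txt): modified={a.txt, b.txt, c.txt, d.txt, e.txt} staged={d.txt, e.txt}
After op 24 (git add a.txt): modified={b.txt, c.txt, d.txt, e.txt} staged={a.txt, d.txt, e.txt}
After op 25 (modify a.txt): modified={a.txt, b.txt, c.txt, d.txt, e.txt} staged={a.txt, d.txt, e.txt}
After op 26 (git add b.txt): modified={a.txt, c.txt, d.txt, e.txt} staged={a.txt, b.txt, d.txt, e.txt}
After op 27 (modify b.txt): modified={a.txt, b.txt, c.txt, d.txt, e.txt} staged={a.txt, b.txt, d.txt, e.txt}
After op 28 (git reset d.txt): modified={a.txt, b.txt, c.txt, d.txt, e.txt} staged={a.txt, b.txt, e.txt}
Final staged set: {a.txt, b.txt, e.txt} -> count=3

Answer: 3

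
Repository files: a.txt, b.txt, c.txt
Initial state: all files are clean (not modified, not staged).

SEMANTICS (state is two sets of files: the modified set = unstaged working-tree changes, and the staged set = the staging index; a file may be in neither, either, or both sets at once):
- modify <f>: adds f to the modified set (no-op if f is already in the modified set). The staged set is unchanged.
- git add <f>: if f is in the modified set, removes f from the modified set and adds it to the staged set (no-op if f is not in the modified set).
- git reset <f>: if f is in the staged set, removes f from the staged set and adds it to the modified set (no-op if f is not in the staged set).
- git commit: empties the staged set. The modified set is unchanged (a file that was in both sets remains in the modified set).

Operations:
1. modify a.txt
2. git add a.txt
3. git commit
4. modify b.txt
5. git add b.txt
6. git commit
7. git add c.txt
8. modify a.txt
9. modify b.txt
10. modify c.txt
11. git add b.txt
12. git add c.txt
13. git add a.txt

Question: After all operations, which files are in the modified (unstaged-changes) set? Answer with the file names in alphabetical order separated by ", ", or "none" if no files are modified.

After op 1 (modify a.txt): modified={a.txt} staged={none}
After op 2 (git add a.txt): modified={none} staged={a.txt}
After op 3 (git commit): modified={none} staged={none}
After op 4 (modify b.txt): modified={b.txt} staged={none}
After op 5 (git add b.txt): modified={none} staged={b.txt}
After op 6 (git commit): modified={none} staged={none}
After op 7 (git add c.txt): modified={none} staged={none}
After op 8 (modify a.txt): modified={a.txt} staged={none}
After op 9 (modify b.txt): modified={a.txt, b.txt} staged={none}
After op 10 (modify c.txt): modified={a.txt, b.txt, c.txt} staged={none}
After op 11 (git add b.txt): modified={a.txt, c.txt} staged={b.txt}
After op 12 (git add c.txt): modified={a.txt} staged={b.txt, c.txt}
After op 13 (git add a.txt): modified={none} staged={a.txt, b.txt, c.txt}

Answer: none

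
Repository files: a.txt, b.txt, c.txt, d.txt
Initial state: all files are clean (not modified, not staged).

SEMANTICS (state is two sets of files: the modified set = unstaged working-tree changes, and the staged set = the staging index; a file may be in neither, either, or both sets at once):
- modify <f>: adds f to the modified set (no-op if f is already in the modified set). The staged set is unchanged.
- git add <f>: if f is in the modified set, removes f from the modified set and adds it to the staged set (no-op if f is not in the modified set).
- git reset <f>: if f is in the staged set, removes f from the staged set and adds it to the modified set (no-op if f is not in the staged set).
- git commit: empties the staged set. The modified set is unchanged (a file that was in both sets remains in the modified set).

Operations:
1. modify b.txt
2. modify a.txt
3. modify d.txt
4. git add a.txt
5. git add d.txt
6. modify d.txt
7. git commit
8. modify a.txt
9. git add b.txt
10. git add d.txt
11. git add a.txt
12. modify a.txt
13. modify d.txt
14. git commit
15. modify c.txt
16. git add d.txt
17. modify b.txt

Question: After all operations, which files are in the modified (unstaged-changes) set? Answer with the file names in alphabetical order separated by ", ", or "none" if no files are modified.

After op 1 (modify b.txt): modified={b.txt} staged={none}
After op 2 (modify a.txt): modified={a.txt, b.txt} staged={none}
After op 3 (modify d.txt): modified={a.txt, b.txt, d.txt} staged={none}
After op 4 (git add a.txt): modified={b.txt, d.txt} staged={a.txt}
After op 5 (git add d.txt): modified={b.txt} staged={a.txt, d.txt}
After op 6 (modify d.txt): modified={b.txt, d.txt} staged={a.txt, d.txt}
After op 7 (git commit): modified={b.txt, d.txt} staged={none}
After op 8 (modify a.txt): modified={a.txt, b.txt, d.txt} staged={none}
After op 9 (git add b.txt): modified={a.txt, d.txt} staged={b.txt}
After op 10 (git add d.txt): modified={a.txt} staged={b.txt, d.txt}
After op 11 (git add a.txt): modified={none} staged={a.txt, b.txt, d.txt}
After op 12 (modify a.txt): modified={a.txt} staged={a.txt, b.txt, d.txt}
After op 13 (modify d.txt): modified={a.txt, d.txt} staged={a.txt, b.txt, d.txt}
After op 14 (git commit): modified={a.txt, d.txt} staged={none}
After op 15 (modify c.txt): modified={a.txt, c.txt, d.txt} staged={none}
After op 16 (git add d.txt): modified={a.txt, c.txt} staged={d.txt}
After op 17 (modify b.txt): modified={a.txt, b.txt, c.txt} staged={d.txt}

Answer: a.txt, b.txt, c.txt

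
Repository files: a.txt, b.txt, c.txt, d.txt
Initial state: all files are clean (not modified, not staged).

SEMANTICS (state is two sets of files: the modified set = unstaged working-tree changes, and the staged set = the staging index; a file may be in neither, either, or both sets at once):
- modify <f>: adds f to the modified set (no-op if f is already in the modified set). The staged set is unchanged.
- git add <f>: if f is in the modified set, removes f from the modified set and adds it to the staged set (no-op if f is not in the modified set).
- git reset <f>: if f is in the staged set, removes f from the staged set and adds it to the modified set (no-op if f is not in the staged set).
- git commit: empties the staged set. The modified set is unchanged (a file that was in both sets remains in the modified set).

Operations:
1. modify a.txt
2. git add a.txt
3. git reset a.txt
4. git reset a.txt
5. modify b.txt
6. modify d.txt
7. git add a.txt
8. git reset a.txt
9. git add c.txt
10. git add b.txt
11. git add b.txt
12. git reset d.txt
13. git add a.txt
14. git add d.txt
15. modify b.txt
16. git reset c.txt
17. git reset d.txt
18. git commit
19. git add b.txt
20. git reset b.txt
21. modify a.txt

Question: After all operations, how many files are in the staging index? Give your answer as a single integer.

Answer: 0

Derivation:
After op 1 (modify a.txt): modified={a.txt} staged={none}
After op 2 (git add a.txt): modified={none} staged={a.txt}
After op 3 (git reset a.txt): modified={a.txt} staged={none}
After op 4 (git reset a.txt): modified={a.txt} staged={none}
After op 5 (modify b.txt): modified={a.txt, b.txt} staged={none}
After op 6 (modify d.txt): modified={a.txt, b.txt, d.txt} staged={none}
After op 7 (git add a.txt): modified={b.txt, d.txt} staged={a.txt}
After op 8 (git reset a.txt): modified={a.txt, b.txt, d.txt} staged={none}
After op 9 (git add c.txt): modified={a.txt, b.txt, d.txt} staged={none}
After op 10 (git add b.txt): modified={a.txt, d.txt} staged={b.txt}
After op 11 (git add b.txt): modified={a.txt, d.txt} staged={b.txt}
After op 12 (git reset d.txt): modified={a.txt, d.txt} staged={b.txt}
After op 13 (git add a.txt): modified={d.txt} staged={a.txt, b.txt}
After op 14 (git add d.txt): modified={none} staged={a.txt, b.txt, d.txt}
After op 15 (modify b.txt): modified={b.txt} staged={a.txt, b.txt, d.txt}
After op 16 (git reset c.txt): modified={b.txt} staged={a.txt, b.txt, d.txt}
After op 17 (git reset d.txt): modified={b.txt, d.txt} staged={a.txt, b.txt}
After op 18 (git commit): modified={b.txt, d.txt} staged={none}
After op 19 (git add b.txt): modified={d.txt} staged={b.txt}
After op 20 (git reset b.txt): modified={b.txt, d.txt} staged={none}
After op 21 (modify a.txt): modified={a.txt, b.txt, d.txt} staged={none}
Final staged set: {none} -> count=0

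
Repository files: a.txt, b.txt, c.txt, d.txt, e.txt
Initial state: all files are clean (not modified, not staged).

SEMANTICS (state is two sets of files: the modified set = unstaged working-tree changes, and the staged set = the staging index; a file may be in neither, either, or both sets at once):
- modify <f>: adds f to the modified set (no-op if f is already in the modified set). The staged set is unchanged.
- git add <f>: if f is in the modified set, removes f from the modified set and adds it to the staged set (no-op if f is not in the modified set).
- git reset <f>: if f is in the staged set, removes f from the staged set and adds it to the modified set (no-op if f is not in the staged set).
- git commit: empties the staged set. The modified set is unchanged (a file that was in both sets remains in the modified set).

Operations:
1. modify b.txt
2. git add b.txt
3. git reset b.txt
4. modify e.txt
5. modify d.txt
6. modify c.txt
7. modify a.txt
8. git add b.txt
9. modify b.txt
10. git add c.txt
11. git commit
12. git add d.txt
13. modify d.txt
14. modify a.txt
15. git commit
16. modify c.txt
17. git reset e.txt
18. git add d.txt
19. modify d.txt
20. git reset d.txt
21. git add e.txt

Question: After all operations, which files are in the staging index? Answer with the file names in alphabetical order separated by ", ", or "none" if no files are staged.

Answer: e.txt

Derivation:
After op 1 (modify b.txt): modified={b.txt} staged={none}
After op 2 (git add b.txt): modified={none} staged={b.txt}
After op 3 (git reset b.txt): modified={b.txt} staged={none}
After op 4 (modify e.txt): modified={b.txt, e.txt} staged={none}
After op 5 (modify d.txt): modified={b.txt, d.txt, e.txt} staged={none}
After op 6 (modify c.txt): modified={b.txt, c.txt, d.txt, e.txt} staged={none}
After op 7 (modify a.txt): modified={a.txt, b.txt, c.txt, d.txt, e.txt} staged={none}
After op 8 (git add b.txt): modified={a.txt, c.txt, d.txt, e.txt} staged={b.txt}
After op 9 (modify b.txt): modified={a.txt, b.txt, c.txt, d.txt, e.txt} staged={b.txt}
After op 10 (git add c.txt): modified={a.txt, b.txt, d.txt, e.txt} staged={b.txt, c.txt}
After op 11 (git commit): modified={a.txt, b.txt, d.txt, e.txt} staged={none}
After op 12 (git add d.txt): modified={a.txt, b.txt, e.txt} staged={d.txt}
After op 13 (modify d.txt): modified={a.txt, b.txt, d.txt, e.txt} staged={d.txt}
After op 14 (modify a.txt): modified={a.txt, b.txt, d.txt, e.txt} staged={d.txt}
After op 15 (git commit): modified={a.txt, b.txt, d.txt, e.txt} staged={none}
After op 16 (modify c.txt): modified={a.txt, b.txt, c.txt, d.txt, e.txt} staged={none}
After op 17 (git reset e.txt): modified={a.txt, b.txt, c.txt, d.txt, e.txt} staged={none}
After op 18 (git add d.txt): modified={a.txt, b.txt, c.txt, e.txt} staged={d.txt}
After op 19 (modify d.txt): modified={a.txt, b.txt, c.txt, d.txt, e.txt} staged={d.txt}
After op 20 (git reset d.txt): modified={a.txt, b.txt, c.txt, d.txt, e.txt} staged={none}
After op 21 (git add e.txt): modified={a.txt, b.txt, c.txt, d.txt} staged={e.txt}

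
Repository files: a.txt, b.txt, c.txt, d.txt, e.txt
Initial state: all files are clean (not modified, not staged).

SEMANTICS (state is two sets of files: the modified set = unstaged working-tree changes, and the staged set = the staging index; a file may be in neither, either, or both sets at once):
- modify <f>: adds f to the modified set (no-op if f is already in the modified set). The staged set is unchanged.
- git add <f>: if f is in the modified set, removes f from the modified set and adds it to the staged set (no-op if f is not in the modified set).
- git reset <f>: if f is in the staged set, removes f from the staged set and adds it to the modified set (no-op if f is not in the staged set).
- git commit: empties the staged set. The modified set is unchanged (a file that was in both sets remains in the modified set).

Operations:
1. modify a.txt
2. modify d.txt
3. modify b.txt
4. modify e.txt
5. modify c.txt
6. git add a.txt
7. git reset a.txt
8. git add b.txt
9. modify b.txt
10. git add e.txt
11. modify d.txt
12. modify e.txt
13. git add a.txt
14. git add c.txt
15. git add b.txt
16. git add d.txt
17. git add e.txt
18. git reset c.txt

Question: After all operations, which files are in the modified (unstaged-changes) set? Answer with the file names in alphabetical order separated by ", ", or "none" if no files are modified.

After op 1 (modify a.txt): modified={a.txt} staged={none}
After op 2 (modify d.txt): modified={a.txt, d.txt} staged={none}
After op 3 (modify b.txt): modified={a.txt, b.txt, d.txt} staged={none}
After op 4 (modify e.txt): modified={a.txt, b.txt, d.txt, e.txt} staged={none}
After op 5 (modify c.txt): modified={a.txt, b.txt, c.txt, d.txt, e.txt} staged={none}
After op 6 (git add a.txt): modified={b.txt, c.txt, d.txt, e.txt} staged={a.txt}
After op 7 (git reset a.txt): modified={a.txt, b.txt, c.txt, d.txt, e.txt} staged={none}
After op 8 (git add b.txt): modified={a.txt, c.txt, d.txt, e.txt} staged={b.txt}
After op 9 (modify b.txt): modified={a.txt, b.txt, c.txt, d.txt, e.txt} staged={b.txt}
After op 10 (git add e.txt): modified={a.txt, b.txt, c.txt, d.txt} staged={b.txt, e.txt}
After op 11 (modify d.txt): modified={a.txt, b.txt, c.txt, d.txt} staged={b.txt, e.txt}
After op 12 (modify e.txt): modified={a.txt, b.txt, c.txt, d.txt, e.txt} staged={b.txt, e.txt}
After op 13 (git add a.txt): modified={b.txt, c.txt, d.txt, e.txt} staged={a.txt, b.txt, e.txt}
After op 14 (git add c.txt): modified={b.txt, d.txt, e.txt} staged={a.txt, b.txt, c.txt, e.txt}
After op 15 (git add b.txt): modified={d.txt, e.txt} staged={a.txt, b.txt, c.txt, e.txt}
After op 16 (git add d.txt): modified={e.txt} staged={a.txt, b.txt, c.txt, d.txt, e.txt}
After op 17 (git add e.txt): modified={none} staged={a.txt, b.txt, c.txt, d.txt, e.txt}
After op 18 (git reset c.txt): modified={c.txt} staged={a.txt, b.txt, d.txt, e.txt}

Answer: c.txt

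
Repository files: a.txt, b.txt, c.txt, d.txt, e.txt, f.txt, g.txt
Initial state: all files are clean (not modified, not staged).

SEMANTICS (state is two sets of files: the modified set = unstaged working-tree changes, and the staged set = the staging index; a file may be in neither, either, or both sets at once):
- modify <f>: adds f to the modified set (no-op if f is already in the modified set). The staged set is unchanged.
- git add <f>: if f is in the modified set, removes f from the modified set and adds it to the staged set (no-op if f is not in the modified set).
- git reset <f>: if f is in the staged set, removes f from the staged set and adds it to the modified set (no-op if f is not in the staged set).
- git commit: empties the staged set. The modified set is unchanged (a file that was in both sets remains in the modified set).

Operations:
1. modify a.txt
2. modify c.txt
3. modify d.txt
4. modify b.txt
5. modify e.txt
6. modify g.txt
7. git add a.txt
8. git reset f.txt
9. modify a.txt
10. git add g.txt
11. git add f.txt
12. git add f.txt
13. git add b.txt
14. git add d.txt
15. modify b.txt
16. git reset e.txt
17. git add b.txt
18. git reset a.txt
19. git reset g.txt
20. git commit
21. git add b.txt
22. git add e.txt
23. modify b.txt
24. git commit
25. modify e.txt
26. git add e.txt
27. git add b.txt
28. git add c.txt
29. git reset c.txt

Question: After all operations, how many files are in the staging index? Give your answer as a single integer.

Answer: 2

Derivation:
After op 1 (modify a.txt): modified={a.txt} staged={none}
After op 2 (modify c.txt): modified={a.txt, c.txt} staged={none}
After op 3 (modify d.txt): modified={a.txt, c.txt, d.txt} staged={none}
After op 4 (modify b.txt): modified={a.txt, b.txt, c.txt, d.txt} staged={none}
After op 5 (modify e.txt): modified={a.txt, b.txt, c.txt, d.txt, e.txt} staged={none}
After op 6 (modify g.txt): modified={a.txt, b.txt, c.txt, d.txt, e.txt, g.txt} staged={none}
After op 7 (git add a.txt): modified={b.txt, c.txt, d.txt, e.txt, g.txt} staged={a.txt}
After op 8 (git reset f.txt): modified={b.txt, c.txt, d.txt, e.txt, g.txt} staged={a.txt}
After op 9 (modify a.txt): modified={a.txt, b.txt, c.txt, d.txt, e.txt, g.txt} staged={a.txt}
After op 10 (git add g.txt): modified={a.txt, b.txt, c.txt, d.txt, e.txt} staged={a.txt, g.txt}
After op 11 (git add f.txt): modified={a.txt, b.txt, c.txt, d.txt, e.txt} staged={a.txt, g.txt}
After op 12 (git add f.txt): modified={a.txt, b.txt, c.txt, d.txt, e.txt} staged={a.txt, g.txt}
After op 13 (git add b.txt): modified={a.txt, c.txt, d.txt, e.txt} staged={a.txt, b.txt, g.txt}
After op 14 (git add d.txt): modified={a.txt, c.txt, e.txt} staged={a.txt, b.txt, d.txt, g.txt}
After op 15 (modify b.txt): modified={a.txt, b.txt, c.txt, e.txt} staged={a.txt, b.txt, d.txt, g.txt}
After op 16 (git reset e.txt): modified={a.txt, b.txt, c.txt, e.txt} staged={a.txt, b.txt, d.txt, g.txt}
After op 17 (git add b.txt): modified={a.txt, c.txt, e.txt} staged={a.txt, b.txt, d.txt, g.txt}
After op 18 (git reset a.txt): modified={a.txt, c.txt, e.txt} staged={b.txt, d.txt, g.txt}
After op 19 (git reset g.txt): modified={a.txt, c.txt, e.txt, g.txt} staged={b.txt, d.txt}
After op 20 (git commit): modified={a.txt, c.txt, e.txt, g.txt} staged={none}
After op 21 (git add b.txt): modified={a.txt, c.txt, e.txt, g.txt} staged={none}
After op 22 (git add e.txt): modified={a.txt, c.txt, g.txt} staged={e.txt}
After op 23 (modify b.txt): modified={a.txt, b.txt, c.txt, g.txt} staged={e.txt}
After op 24 (git commit): modified={a.txt, b.txt, c.txt, g.txt} staged={none}
After op 25 (modify e.txt): modified={a.txt, b.txt, c.txt, e.txt, g.txt} staged={none}
After op 26 (git add e.txt): modified={a.txt, b.txt, c.txt, g.txt} staged={e.txt}
After op 27 (git add b.txt): modified={a.txt, c.txt, g.txt} staged={b.txt, e.txt}
After op 28 (git add c.txt): modified={a.txt, g.txt} staged={b.txt, c.txt, e.txt}
After op 29 (git reset c.txt): modified={a.txt, c.txt, g.txt} staged={b.txt, e.txt}
Final staged set: {b.txt, e.txt} -> count=2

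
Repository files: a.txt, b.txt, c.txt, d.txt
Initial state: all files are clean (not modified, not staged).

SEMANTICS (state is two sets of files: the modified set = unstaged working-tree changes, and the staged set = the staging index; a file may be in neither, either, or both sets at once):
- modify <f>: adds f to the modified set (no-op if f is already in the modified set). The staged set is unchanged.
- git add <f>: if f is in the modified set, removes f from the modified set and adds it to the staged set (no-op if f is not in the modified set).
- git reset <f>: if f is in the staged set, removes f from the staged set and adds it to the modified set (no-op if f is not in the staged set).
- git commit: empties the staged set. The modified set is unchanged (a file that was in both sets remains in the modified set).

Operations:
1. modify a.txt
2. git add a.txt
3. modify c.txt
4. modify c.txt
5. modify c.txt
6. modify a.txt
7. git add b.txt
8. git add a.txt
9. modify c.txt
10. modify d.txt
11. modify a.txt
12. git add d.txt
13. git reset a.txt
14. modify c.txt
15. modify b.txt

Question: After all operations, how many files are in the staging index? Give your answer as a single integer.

After op 1 (modify a.txt): modified={a.txt} staged={none}
After op 2 (git add a.txt): modified={none} staged={a.txt}
After op 3 (modify c.txt): modified={c.txt} staged={a.txt}
After op 4 (modify c.txt): modified={c.txt} staged={a.txt}
After op 5 (modify c.txt): modified={c.txt} staged={a.txt}
After op 6 (modify a.txt): modified={a.txt, c.txt} staged={a.txt}
After op 7 (git add b.txt): modified={a.txt, c.txt} staged={a.txt}
After op 8 (git add a.txt): modified={c.txt} staged={a.txt}
After op 9 (modify c.txt): modified={c.txt} staged={a.txt}
After op 10 (modify d.txt): modified={c.txt, d.txt} staged={a.txt}
After op 11 (modify a.txt): modified={a.txt, c.txt, d.txt} staged={a.txt}
After op 12 (git add d.txt): modified={a.txt, c.txt} staged={a.txt, d.txt}
After op 13 (git reset a.txt): modified={a.txt, c.txt} staged={d.txt}
After op 14 (modify c.txt): modified={a.txt, c.txt} staged={d.txt}
After op 15 (modify b.txt): modified={a.txt, b.txt, c.txt} staged={d.txt}
Final staged set: {d.txt} -> count=1

Answer: 1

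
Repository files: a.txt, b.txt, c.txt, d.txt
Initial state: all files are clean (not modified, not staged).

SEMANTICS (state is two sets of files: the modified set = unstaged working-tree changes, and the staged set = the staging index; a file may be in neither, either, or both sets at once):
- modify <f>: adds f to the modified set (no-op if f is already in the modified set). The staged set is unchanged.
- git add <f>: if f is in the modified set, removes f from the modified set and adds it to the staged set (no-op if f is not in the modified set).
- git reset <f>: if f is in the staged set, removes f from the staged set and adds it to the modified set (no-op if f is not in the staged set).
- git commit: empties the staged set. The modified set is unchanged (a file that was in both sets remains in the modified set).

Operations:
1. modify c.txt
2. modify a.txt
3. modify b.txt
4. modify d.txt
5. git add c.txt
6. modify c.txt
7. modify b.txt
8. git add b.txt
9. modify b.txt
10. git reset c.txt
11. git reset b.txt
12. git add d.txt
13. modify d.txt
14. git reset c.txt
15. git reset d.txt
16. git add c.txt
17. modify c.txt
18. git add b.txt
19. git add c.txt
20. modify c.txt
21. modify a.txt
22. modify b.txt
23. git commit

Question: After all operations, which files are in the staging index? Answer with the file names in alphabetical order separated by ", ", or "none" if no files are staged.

Answer: none

Derivation:
After op 1 (modify c.txt): modified={c.txt} staged={none}
After op 2 (modify a.txt): modified={a.txt, c.txt} staged={none}
After op 3 (modify b.txt): modified={a.txt, b.txt, c.txt} staged={none}
After op 4 (modify d.txt): modified={a.txt, b.txt, c.txt, d.txt} staged={none}
After op 5 (git add c.txt): modified={a.txt, b.txt, d.txt} staged={c.txt}
After op 6 (modify c.txt): modified={a.txt, b.txt, c.txt, d.txt} staged={c.txt}
After op 7 (modify b.txt): modified={a.txt, b.txt, c.txt, d.txt} staged={c.txt}
After op 8 (git add b.txt): modified={a.txt, c.txt, d.txt} staged={b.txt, c.txt}
After op 9 (modify b.txt): modified={a.txt, b.txt, c.txt, d.txt} staged={b.txt, c.txt}
After op 10 (git reset c.txt): modified={a.txt, b.txt, c.txt, d.txt} staged={b.txt}
After op 11 (git reset b.txt): modified={a.txt, b.txt, c.txt, d.txt} staged={none}
After op 12 (git add d.txt): modified={a.txt, b.txt, c.txt} staged={d.txt}
After op 13 (modify d.txt): modified={a.txt, b.txt, c.txt, d.txt} staged={d.txt}
After op 14 (git reset c.txt): modified={a.txt, b.txt, c.txt, d.txt} staged={d.txt}
After op 15 (git reset d.txt): modified={a.txt, b.txt, c.txt, d.txt} staged={none}
After op 16 (git add c.txt): modified={a.txt, b.txt, d.txt} staged={c.txt}
After op 17 (modify c.txt): modified={a.txt, b.txt, c.txt, d.txt} staged={c.txt}
After op 18 (git add b.txt): modified={a.txt, c.txt, d.txt} staged={b.txt, c.txt}
After op 19 (git add c.txt): modified={a.txt, d.txt} staged={b.txt, c.txt}
After op 20 (modify c.txt): modified={a.txt, c.txt, d.txt} staged={b.txt, c.txt}
After op 21 (modify a.txt): modified={a.txt, c.txt, d.txt} staged={b.txt, c.txt}
After op 22 (modify b.txt): modified={a.txt, b.txt, c.txt, d.txt} staged={b.txt, c.txt}
After op 23 (git commit): modified={a.txt, b.txt, c.txt, d.txt} staged={none}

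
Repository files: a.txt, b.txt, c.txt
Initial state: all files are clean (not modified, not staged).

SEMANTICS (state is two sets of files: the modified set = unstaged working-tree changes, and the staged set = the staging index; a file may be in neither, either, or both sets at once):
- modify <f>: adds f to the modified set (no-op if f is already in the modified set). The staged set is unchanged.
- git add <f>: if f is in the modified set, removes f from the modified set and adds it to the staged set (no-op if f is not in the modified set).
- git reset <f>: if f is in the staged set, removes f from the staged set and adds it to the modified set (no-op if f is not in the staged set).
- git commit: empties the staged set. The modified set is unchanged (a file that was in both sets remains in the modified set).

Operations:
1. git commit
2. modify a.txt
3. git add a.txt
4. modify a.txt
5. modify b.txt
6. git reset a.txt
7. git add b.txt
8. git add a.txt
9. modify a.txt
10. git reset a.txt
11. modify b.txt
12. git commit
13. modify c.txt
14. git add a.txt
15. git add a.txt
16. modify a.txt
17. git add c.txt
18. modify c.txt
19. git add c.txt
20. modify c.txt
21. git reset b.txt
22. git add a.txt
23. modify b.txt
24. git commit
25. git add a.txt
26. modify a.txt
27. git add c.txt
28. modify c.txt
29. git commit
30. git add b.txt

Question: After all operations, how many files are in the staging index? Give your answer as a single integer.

Answer: 1

Derivation:
After op 1 (git commit): modified={none} staged={none}
After op 2 (modify a.txt): modified={a.txt} staged={none}
After op 3 (git add a.txt): modified={none} staged={a.txt}
After op 4 (modify a.txt): modified={a.txt} staged={a.txt}
After op 5 (modify b.txt): modified={a.txt, b.txt} staged={a.txt}
After op 6 (git reset a.txt): modified={a.txt, b.txt} staged={none}
After op 7 (git add b.txt): modified={a.txt} staged={b.txt}
After op 8 (git add a.txt): modified={none} staged={a.txt, b.txt}
After op 9 (modify a.txt): modified={a.txt} staged={a.txt, b.txt}
After op 10 (git reset a.txt): modified={a.txt} staged={b.txt}
After op 11 (modify b.txt): modified={a.txt, b.txt} staged={b.txt}
After op 12 (git commit): modified={a.txt, b.txt} staged={none}
After op 13 (modify c.txt): modified={a.txt, b.txt, c.txt} staged={none}
After op 14 (git add a.txt): modified={b.txt, c.txt} staged={a.txt}
After op 15 (git add a.txt): modified={b.txt, c.txt} staged={a.txt}
After op 16 (modify a.txt): modified={a.txt, b.txt, c.txt} staged={a.txt}
After op 17 (git add c.txt): modified={a.txt, b.txt} staged={a.txt, c.txt}
After op 18 (modify c.txt): modified={a.txt, b.txt, c.txt} staged={a.txt, c.txt}
After op 19 (git add c.txt): modified={a.txt, b.txt} staged={a.txt, c.txt}
After op 20 (modify c.txt): modified={a.txt, b.txt, c.txt} staged={a.txt, c.txt}
After op 21 (git reset b.txt): modified={a.txt, b.txt, c.txt} staged={a.txt, c.txt}
After op 22 (git add a.txt): modified={b.txt, c.txt} staged={a.txt, c.txt}
After op 23 (modify b.txt): modified={b.txt, c.txt} staged={a.txt, c.txt}
After op 24 (git commit): modified={b.txt, c.txt} staged={none}
After op 25 (git add a.txt): modified={b.txt, c.txt} staged={none}
After op 26 (modify a.txt): modified={a.txt, b.txt, c.txt} staged={none}
After op 27 (git add c.txt): modified={a.txt, b.txt} staged={c.txt}
After op 28 (modify c.txt): modified={a.txt, b.txt, c.txt} staged={c.txt}
After op 29 (git commit): modified={a.txt, b.txt, c.txt} staged={none}
After op 30 (git add b.txt): modified={a.txt, c.txt} staged={b.txt}
Final staged set: {b.txt} -> count=1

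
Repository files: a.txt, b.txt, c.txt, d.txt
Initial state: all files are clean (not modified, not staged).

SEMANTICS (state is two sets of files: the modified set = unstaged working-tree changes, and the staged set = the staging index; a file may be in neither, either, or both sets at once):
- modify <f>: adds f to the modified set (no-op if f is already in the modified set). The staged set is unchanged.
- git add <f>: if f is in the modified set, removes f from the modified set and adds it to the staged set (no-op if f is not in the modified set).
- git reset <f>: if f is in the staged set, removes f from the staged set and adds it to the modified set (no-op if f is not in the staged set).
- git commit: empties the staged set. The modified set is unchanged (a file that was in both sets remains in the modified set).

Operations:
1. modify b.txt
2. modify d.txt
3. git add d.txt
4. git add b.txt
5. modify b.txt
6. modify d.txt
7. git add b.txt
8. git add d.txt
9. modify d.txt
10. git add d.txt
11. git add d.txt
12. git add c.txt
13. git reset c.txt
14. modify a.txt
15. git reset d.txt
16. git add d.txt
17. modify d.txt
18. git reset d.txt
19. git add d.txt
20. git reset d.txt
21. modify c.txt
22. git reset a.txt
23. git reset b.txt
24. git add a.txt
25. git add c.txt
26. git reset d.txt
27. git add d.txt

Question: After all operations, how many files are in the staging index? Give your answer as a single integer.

After op 1 (modify b.txt): modified={b.txt} staged={none}
After op 2 (modify d.txt): modified={b.txt, d.txt} staged={none}
After op 3 (git add d.txt): modified={b.txt} staged={d.txt}
After op 4 (git add b.txt): modified={none} staged={b.txt, d.txt}
After op 5 (modify b.txt): modified={b.txt} staged={b.txt, d.txt}
After op 6 (modify d.txt): modified={b.txt, d.txt} staged={b.txt, d.txt}
After op 7 (git add b.txt): modified={d.txt} staged={b.txt, d.txt}
After op 8 (git add d.txt): modified={none} staged={b.txt, d.txt}
After op 9 (modify d.txt): modified={d.txt} staged={b.txt, d.txt}
After op 10 (git add d.txt): modified={none} staged={b.txt, d.txt}
After op 11 (git add d.txt): modified={none} staged={b.txt, d.txt}
After op 12 (git add c.txt): modified={none} staged={b.txt, d.txt}
After op 13 (git reset c.txt): modified={none} staged={b.txt, d.txt}
After op 14 (modify a.txt): modified={a.txt} staged={b.txt, d.txt}
After op 15 (git reset d.txt): modified={a.txt, d.txt} staged={b.txt}
After op 16 (git add d.txt): modified={a.txt} staged={b.txt, d.txt}
After op 17 (modify d.txt): modified={a.txt, d.txt} staged={b.txt, d.txt}
After op 18 (git reset d.txt): modified={a.txt, d.txt} staged={b.txt}
After op 19 (git add d.txt): modified={a.txt} staged={b.txt, d.txt}
After op 20 (git reset d.txt): modified={a.txt, d.txt} staged={b.txt}
After op 21 (modify c.txt): modified={a.txt, c.txt, d.txt} staged={b.txt}
After op 22 (git reset a.txt): modified={a.txt, c.txt, d.txt} staged={b.txt}
After op 23 (git reset b.txt): modified={a.txt, b.txt, c.txt, d.txt} staged={none}
After op 24 (git add a.txt): modified={b.txt, c.txt, d.txt} staged={a.txt}
After op 25 (git add c.txt): modified={b.txt, d.txt} staged={a.txt, c.txt}
After op 26 (git reset d.txt): modified={b.txt, d.txt} staged={a.txt, c.txt}
After op 27 (git add d.txt): modified={b.txt} staged={a.txt, c.txt, d.txt}
Final staged set: {a.txt, c.txt, d.txt} -> count=3

Answer: 3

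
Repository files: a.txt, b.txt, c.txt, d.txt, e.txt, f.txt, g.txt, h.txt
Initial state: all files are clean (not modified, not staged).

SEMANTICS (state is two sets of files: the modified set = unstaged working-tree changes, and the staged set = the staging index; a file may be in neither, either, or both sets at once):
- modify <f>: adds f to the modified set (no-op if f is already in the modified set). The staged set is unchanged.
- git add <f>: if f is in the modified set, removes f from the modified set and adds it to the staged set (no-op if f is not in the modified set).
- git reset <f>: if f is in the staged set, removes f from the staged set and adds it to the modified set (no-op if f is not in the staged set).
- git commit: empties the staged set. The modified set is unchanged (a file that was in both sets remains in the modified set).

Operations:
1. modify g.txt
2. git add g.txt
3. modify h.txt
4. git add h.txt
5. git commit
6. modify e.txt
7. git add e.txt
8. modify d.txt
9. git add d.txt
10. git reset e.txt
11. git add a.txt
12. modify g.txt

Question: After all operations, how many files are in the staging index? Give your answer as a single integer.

Answer: 1

Derivation:
After op 1 (modify g.txt): modified={g.txt} staged={none}
After op 2 (git add g.txt): modified={none} staged={g.txt}
After op 3 (modify h.txt): modified={h.txt} staged={g.txt}
After op 4 (git add h.txt): modified={none} staged={g.txt, h.txt}
After op 5 (git commit): modified={none} staged={none}
After op 6 (modify e.txt): modified={e.txt} staged={none}
After op 7 (git add e.txt): modified={none} staged={e.txt}
After op 8 (modify d.txt): modified={d.txt} staged={e.txt}
After op 9 (git add d.txt): modified={none} staged={d.txt, e.txt}
After op 10 (git reset e.txt): modified={e.txt} staged={d.txt}
After op 11 (git add a.txt): modified={e.txt} staged={d.txt}
After op 12 (modify g.txt): modified={e.txt, g.txt} staged={d.txt}
Final staged set: {d.txt} -> count=1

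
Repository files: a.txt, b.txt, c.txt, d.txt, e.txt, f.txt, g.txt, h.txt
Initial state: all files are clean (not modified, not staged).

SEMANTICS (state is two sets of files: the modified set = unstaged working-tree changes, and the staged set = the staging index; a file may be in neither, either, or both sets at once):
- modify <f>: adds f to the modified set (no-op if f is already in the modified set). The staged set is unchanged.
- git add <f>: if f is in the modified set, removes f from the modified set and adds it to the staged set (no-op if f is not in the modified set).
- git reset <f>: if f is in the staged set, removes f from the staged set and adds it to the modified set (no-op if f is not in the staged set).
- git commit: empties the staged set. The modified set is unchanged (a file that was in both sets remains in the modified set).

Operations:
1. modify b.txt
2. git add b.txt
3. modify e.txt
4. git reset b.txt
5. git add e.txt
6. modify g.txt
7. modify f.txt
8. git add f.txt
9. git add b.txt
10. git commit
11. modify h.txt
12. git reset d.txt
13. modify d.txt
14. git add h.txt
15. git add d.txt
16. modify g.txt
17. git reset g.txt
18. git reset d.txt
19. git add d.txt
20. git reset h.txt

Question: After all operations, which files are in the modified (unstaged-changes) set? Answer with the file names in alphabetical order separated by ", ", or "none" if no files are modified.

Answer: g.txt, h.txt

Derivation:
After op 1 (modify b.txt): modified={b.txt} staged={none}
After op 2 (git add b.txt): modified={none} staged={b.txt}
After op 3 (modify e.txt): modified={e.txt} staged={b.txt}
After op 4 (git reset b.txt): modified={b.txt, e.txt} staged={none}
After op 5 (git add e.txt): modified={b.txt} staged={e.txt}
After op 6 (modify g.txt): modified={b.txt, g.txt} staged={e.txt}
After op 7 (modify f.txt): modified={b.txt, f.txt, g.txt} staged={e.txt}
After op 8 (git add f.txt): modified={b.txt, g.txt} staged={e.txt, f.txt}
After op 9 (git add b.txt): modified={g.txt} staged={b.txt, e.txt, f.txt}
After op 10 (git commit): modified={g.txt} staged={none}
After op 11 (modify h.txt): modified={g.txt, h.txt} staged={none}
After op 12 (git reset d.txt): modified={g.txt, h.txt} staged={none}
After op 13 (modify d.txt): modified={d.txt, g.txt, h.txt} staged={none}
After op 14 (git add h.txt): modified={d.txt, g.txt} staged={h.txt}
After op 15 (git add d.txt): modified={g.txt} staged={d.txt, h.txt}
After op 16 (modify g.txt): modified={g.txt} staged={d.txt, h.txt}
After op 17 (git reset g.txt): modified={g.txt} staged={d.txt, h.txt}
After op 18 (git reset d.txt): modified={d.txt, g.txt} staged={h.txt}
After op 19 (git add d.txt): modified={g.txt} staged={d.txt, h.txt}
After op 20 (git reset h.txt): modified={g.txt, h.txt} staged={d.txt}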